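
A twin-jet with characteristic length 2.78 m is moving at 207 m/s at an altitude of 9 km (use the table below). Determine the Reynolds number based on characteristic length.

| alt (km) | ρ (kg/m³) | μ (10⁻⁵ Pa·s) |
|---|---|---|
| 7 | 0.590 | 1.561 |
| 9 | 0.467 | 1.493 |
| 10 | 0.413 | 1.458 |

At 9 km, from the table: ρ = 0.467 kg/m³, μ = 1.493×10⁻⁵ Pa·s.
Re = ρ·v·c/μ = 0.467 × 207 × 2.78 / (1.493×10⁻⁵) = 1.8×10^7

Re = 1.8×10^7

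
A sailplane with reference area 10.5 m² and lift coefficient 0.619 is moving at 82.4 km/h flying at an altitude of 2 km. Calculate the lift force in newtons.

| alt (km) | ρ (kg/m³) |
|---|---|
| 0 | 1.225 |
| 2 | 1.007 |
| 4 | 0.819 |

At 2 km, from the table: ρ = 1.007 kg/m³.
Convert speed: v = 82.4 km/h ÷ 3.6 = 22.89 m/s.
L = ½ρv²S·CL = ½ × 1.007 × 22.89² × 10.5 × 0.619 = 1710 N

L = 1710 N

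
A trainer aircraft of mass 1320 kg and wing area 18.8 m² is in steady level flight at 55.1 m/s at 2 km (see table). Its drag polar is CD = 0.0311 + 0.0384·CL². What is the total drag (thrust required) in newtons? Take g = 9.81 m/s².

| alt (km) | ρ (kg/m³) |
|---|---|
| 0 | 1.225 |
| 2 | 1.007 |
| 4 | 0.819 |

D = 1120 N

At 2 km, from the table: ρ = 1.007 kg/m³.
In steady level flight, lift balances weight: W = mg = 1320 × 9.81 = 12949 N.
Dynamic pressure q = 0.5 × 1.007 × 55.1² = 1529 Pa.
CL = W/(q·S) = 12949 / (1529 × 18.8) = 0.4506.
CD = 0.0311 + 0.0384 × 0.4506² = 0.0389.
D = q·S·CD = 1529 × 18.8 × 0.0389 = 1118 N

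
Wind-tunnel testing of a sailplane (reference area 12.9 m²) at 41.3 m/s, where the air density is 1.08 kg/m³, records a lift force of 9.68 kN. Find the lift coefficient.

CL = 0.815

From L = ½ρv²S·CL, rearranging gives CL = 2L/(ρv²S).
CL = 2 × 9680 / (1.08 × 41.3² × 12.9) = 0.815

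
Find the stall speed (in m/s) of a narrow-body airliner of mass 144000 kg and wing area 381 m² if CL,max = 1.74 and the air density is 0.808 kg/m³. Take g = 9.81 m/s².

V_stall = 72.6 m/s

At stall, lift equals weight: L = W = m·g = 144000 × 9.81 = 1.413×10^6 N.
From L = ½ρV²S·CL,max = W: V_stall = √(2W/(ρSCL,max)) = √(2·1.413×10^6/(0.808·381·1.74))
V_stall = √5274 = 72.6 m/s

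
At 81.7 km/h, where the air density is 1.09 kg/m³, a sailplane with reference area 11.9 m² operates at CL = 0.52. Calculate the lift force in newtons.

L = 1740 N

Convert speed: v = 81.7 km/h ÷ 3.6 = 22.69 m/s.
Dynamic pressure q = ½ρv² = ½ × 1.09 × 22.69² = 280.7 Pa.
L = q·S·CL = 280.7 × 11.9 × 0.52 = 1740 N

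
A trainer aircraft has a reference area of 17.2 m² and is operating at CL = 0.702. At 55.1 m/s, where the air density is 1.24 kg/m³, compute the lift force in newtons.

L = 22700 N

Dynamic pressure q = ½ρv² = ½ × 1.24 × 55.1² = 1882 Pa.
L = q·S·CL = 1882 × 17.2 × 0.702 = 22700 N ≈ 22.7 kN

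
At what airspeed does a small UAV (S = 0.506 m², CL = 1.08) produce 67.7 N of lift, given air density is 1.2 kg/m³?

L = ½ρv²S·CL ⇒ v = √(2L/(ρ·S·CL))
v = √(2 × 67.7 / (1.2 × 0.506 × 1.08)) = √206.5 = 14.4 m/s

v = 14.4 m/s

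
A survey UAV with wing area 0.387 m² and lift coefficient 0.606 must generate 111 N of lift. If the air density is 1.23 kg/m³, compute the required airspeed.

v = 27.7 m/s

L = ½ρv²S·CL ⇒ v = √(2L/(ρ·S·CL))
v = √(2 × 111 / (1.23 × 0.387 × 0.606)) = √769.6 = 27.7 m/s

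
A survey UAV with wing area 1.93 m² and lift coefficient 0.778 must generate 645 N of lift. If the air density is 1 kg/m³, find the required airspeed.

v = 29.3 m/s

L = ½ρv²S·CL ⇒ v = √(2L/(ρ·S·CL))
v = √(2 × 645 / (1 × 1.93 × 0.778)) = √859.1 = 29.3 m/s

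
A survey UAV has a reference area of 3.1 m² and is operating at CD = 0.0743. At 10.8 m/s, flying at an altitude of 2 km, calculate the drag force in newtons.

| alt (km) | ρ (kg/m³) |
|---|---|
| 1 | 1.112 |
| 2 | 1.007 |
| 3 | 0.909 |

D = 13.5 N

At 2 km, from the table: ρ = 1.007 kg/m³.
D = ½ρv²S·CD = ½ × 1.007 × 10.8² × 3.1 × 0.0743 = 13.5 N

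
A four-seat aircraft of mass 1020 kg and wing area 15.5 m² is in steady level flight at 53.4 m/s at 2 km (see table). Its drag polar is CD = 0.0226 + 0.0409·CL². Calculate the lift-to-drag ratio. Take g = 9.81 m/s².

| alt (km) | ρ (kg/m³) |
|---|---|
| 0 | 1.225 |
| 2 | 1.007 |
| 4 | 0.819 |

At 2 km, from the table: ρ = 1.007 kg/m³.
Level flight ⇒ L = W = m·g = 1020 × 9.81 = 10006 N.
Dynamic pressure q = 0.5 × 1.007 × 53.4² = 1436 Pa.
CL = W/(q·S) = 10006 / (1436 × 15.5) = 0.4496.
CD = 0.0226 + 0.0409 × 0.4496² = 0.03087.
L/D = CL/CD = 0.4496 / 0.03087 = 14.6

L/D = 14.6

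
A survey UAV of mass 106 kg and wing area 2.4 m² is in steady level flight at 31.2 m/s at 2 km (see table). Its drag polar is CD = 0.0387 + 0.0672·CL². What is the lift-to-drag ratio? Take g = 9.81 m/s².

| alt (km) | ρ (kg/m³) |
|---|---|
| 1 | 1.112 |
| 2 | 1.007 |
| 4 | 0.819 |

L/D = 9.69

At 2 km, from the table: ρ = 1.007 kg/m³.
Level flight ⇒ L = W = m·g = 106 × 9.81 = 1039.9 N.
Dynamic pressure q = 0.5 × 1.007 × 31.2² = 490.1 Pa.
CL = 2W/(ρv²S) = 2×1039.9/(1.007×31.2²×2.4) = 0.884.
CD = 0.0387 + 0.0672 × 0.884² = 0.09121.
L/D = CL/CD = 0.884 / 0.09121 = 9.69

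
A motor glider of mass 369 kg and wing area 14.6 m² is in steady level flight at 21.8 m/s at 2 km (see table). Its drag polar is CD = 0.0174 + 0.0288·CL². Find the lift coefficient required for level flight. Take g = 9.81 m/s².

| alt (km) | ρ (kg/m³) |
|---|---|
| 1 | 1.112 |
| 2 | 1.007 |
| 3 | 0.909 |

CL = 1.04

At 2 km, from the table: ρ = 1.007 kg/m³.
Level flight ⇒ L = W = m·g = 369 × 9.81 = 3619.9 N.
Dynamic pressure q = 0.5 × 1.007 × 21.8² = 239.3 Pa.
Required CL = L/(qS) = 3619.9/(239.3·14.6) = 1.036.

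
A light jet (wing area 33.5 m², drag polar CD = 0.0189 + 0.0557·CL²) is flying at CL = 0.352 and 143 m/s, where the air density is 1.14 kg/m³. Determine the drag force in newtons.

D = 10100 N

CD = 0.0189 + 0.0557 × 0.352² = 0.0258
D = ½ρv²S·CD = ½ × 1.14 × 143² × 33.5 × 0.0258 = 10100 N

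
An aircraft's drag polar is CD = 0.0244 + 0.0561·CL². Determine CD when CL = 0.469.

CD = 0.0244 + 0.0561 × 0.469² = 0.0244 + 0.01234 = 0.0367

CD = 0.0367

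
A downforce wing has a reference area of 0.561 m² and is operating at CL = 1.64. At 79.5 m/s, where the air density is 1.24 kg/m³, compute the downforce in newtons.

Dynamic pressure q = ½ρv² = ½ × 1.24 × 79.5² = 3919 Pa.
L = q·S·CL = 3919 × 0.561 × 1.64 = 3610 N

L = 3610 N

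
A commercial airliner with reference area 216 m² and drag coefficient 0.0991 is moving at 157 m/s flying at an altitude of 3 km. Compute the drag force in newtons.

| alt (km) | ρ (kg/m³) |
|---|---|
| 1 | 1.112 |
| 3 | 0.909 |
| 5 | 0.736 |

D = 2.4×10^5 N

At 3 km, from the table: ρ = 0.909 kg/m³.
Dynamic pressure q = ½ρv² = ½ × 0.909 × 157² = 11200 Pa.
D = q·S·CD = 11200 × 216 × 0.0991 = 2.4×10^5 N ≈ 240 kN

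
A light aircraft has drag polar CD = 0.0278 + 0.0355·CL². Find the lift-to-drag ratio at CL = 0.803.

L/D = 15.8

CD = 0.0278 + 0.0355 × 0.803² = 0.05069
L/D = CL/CD = 0.803 / 0.05069 = 15.8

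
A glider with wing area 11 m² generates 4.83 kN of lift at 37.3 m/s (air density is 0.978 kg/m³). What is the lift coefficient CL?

CL = 0.645

From L = ½ρv²S·CL, rearranging gives CL = 2L/(ρv²S).
CL = 2 × 4830 / (0.978 × 37.3² × 11) = 0.645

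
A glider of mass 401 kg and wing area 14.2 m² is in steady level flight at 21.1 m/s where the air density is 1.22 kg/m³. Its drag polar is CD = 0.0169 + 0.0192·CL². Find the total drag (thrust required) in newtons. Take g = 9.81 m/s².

D = 142 N

Weight W = mg = 401 × 9.81 = 3933.8 N; in level flight L = W.
q = ½ρv² = ½ × 1.22 × 21.1² = 271.6 Pa.
CL = W/(q·S) = 3933.8 / (271.6 × 14.2) = 1.02.
CD = 0.0169 + 0.0192 × 1.02² = 0.03688.
D = q·S·CD = 271.6 × 14.2 × 0.03688 = 142.2 N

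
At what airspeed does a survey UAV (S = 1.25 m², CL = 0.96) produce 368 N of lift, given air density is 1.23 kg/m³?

L = ½ρv²S·CL ⇒ v = √(2L/(ρ·S·CL))
v = √(2 × 368 / (1.23 × 1.25 × 0.96)) = √498.6 = 22.3 m/s

v = 22.3 m/s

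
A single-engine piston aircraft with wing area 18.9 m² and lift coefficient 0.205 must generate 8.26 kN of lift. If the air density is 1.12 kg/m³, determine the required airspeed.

L = ½ρv²S·CL ⇒ v = √(2L/(ρ·S·CL))
v = √(2 × 8260 / (1.12 × 18.9 × 0.205)) = √3807 = 61.7 m/s

v = 61.7 m/s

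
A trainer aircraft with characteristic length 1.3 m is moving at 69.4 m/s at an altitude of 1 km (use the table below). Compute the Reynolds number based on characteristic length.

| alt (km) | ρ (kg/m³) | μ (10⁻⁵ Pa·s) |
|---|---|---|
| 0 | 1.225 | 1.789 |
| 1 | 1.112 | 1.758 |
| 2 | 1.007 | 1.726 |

Re = 5.71×10^6

At 1 km, from the table: ρ = 1.112 kg/m³, μ = 1.758×10⁻⁵ Pa·s.
Re = ρ·v·c/μ = 1.112 × 69.4 × 1.3 / (1.758×10⁻⁵) = 5.71×10^6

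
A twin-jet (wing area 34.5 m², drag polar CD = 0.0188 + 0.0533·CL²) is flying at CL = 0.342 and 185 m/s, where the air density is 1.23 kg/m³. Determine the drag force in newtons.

D = 18200 N

CD = 0.0188 + 0.0533 × 0.342² = 0.02503
D = ½ρv²S·CD = ½ × 1.23 × 185² × 34.5 × 0.02503 = 18200 N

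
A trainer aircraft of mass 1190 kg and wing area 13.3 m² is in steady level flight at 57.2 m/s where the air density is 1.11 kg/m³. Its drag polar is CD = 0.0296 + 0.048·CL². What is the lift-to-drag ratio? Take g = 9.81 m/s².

L/D = 11.8

In steady level flight, lift balances weight: W = mg = 1190 × 9.81 = 11674 N.
Dynamic pressure q = 0.5 × 1.11 × 57.2² = 1816 Pa.
CL = W/(q·S) = 11674 / (1816 × 13.3) = 0.4834.
CD = 0.0296 + 0.048 × 0.4834² = 0.04082.
L/D = CL/CD = 0.4834 / 0.04082 = 11.8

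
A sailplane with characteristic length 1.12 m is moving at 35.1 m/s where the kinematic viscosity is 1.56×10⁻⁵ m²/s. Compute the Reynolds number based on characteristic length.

Re = 2.52×10^6

Re = v·c/ν = 35.1 × 1.12 / (1.56×10⁻⁵) = 2.52×10^6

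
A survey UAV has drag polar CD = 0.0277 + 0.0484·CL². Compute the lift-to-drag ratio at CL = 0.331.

L/D = 10

CD = 0.0277 + 0.0484 × 0.331² = 0.033
L/D = CL/CD = 0.331 / 0.033 = 10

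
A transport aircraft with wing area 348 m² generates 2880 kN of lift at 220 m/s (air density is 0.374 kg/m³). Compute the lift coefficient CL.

From L = ½ρv²S·CL, rearranging gives CL = 2L/(ρv²S).
CL = 2 × 2.88×10^6 / (0.374 × 220² × 348) = 0.914

CL = 0.914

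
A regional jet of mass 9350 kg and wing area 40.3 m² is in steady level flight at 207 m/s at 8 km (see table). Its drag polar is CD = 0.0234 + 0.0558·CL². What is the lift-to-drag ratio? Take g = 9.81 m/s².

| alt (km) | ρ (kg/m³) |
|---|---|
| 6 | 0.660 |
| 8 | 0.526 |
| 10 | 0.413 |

At 8 km, from the table: ρ = 0.526 kg/m³.
Level flight ⇒ L = W = m·g = 9350 × 9.81 = 91724 N.
q = ½ρv² = ½ × 0.526 × 207² = 11270 Pa.
Required CL = L/(qS) = 91724/(11270·40.3) = 0.202.
CD = 0.0234 + 0.0558 × 0.202² = 0.02568.
L/D = CL/CD = 0.202 / 0.02568 = 7.87

L/D = 7.87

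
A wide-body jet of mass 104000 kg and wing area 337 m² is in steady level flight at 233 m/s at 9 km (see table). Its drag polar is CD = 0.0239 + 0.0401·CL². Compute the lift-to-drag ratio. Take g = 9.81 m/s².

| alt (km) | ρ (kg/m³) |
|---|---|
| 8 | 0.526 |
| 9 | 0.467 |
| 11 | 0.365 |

At 9 km, from the table: ρ = 0.467 kg/m³.
In steady level flight, lift balances weight: W = mg = 104000 × 9.81 = 1.0202×10^6 N.
Dynamic pressure q = 0.5 × 0.467 × 233² = 12680 Pa.
CL = W/(q·S) = 1.0202×10^6 / (12680 × 337) = 0.2388.
CD = 0.0239 + 0.0401 × 0.2388² = 0.02619.
L/D = CL/CD = 0.2388 / 0.02619 = 9.12

L/D = 9.12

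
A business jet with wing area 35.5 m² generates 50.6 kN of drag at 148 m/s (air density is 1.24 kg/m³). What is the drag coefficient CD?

From D = ½ρv²S·CD, rearranging gives CD = 2D/(ρv²S).
CD = 2 × 50600 / (1.24 × 148² × 35.5) = 0.105

CD = 0.105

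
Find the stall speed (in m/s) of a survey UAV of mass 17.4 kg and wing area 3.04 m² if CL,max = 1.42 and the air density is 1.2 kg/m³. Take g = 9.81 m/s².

V_stall = 8.12 m/s

At stall, lift equals weight: L = W = m·g = 17.4 × 9.81 = 170.7 N.
V_stall = √(2W/(ρ·S·CL,max)) = √(2 × 170.7 / (1.2 × 3.04 × 1.42))
V_stall = √65.9 = 8.12 m/s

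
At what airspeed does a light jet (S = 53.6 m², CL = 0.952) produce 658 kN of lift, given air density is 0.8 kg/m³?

L = ½ρv²S·CL ⇒ v = √(2L/(ρ·S·CL))
v = √(2 × 6.58×10^5 / (0.8 × 53.6 × 0.952)) = √32240 = 180 m/s

v = 180 m/s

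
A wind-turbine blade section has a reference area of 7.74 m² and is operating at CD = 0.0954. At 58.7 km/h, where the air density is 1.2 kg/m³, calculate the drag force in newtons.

Convert speed: v = 58.7 km/h ÷ 3.6 = 16.31 m/s.
Dynamic pressure q = ½ρv² = ½ × 1.2 × 16.31² = 159.5 Pa.
D = q·S·CD = 159.5 × 7.74 × 0.0954 = 118 N

D = 118 N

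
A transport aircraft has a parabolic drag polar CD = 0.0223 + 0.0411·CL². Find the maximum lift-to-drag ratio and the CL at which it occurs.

(L/D)max = 16.5, at CL = 0.737

For CD = CD0 + K·CL², (L/D)max occurs at CL* = √(CD0/K) and equals 1/(2√(K·CD0)).
(L/D)max = 1/(2√(0.0411 × 0.0223)) = 1/(2 × 0.03027) = 16.5
CL* = √(0.0223/0.0411) = 0.737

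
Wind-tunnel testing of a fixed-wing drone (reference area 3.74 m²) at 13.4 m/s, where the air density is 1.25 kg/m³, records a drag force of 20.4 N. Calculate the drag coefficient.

From D = ½ρv²S·CD, rearranging gives CD = 2D/(ρv²S).
CD = 2 × 20.4 / (1.25 × 13.4² × 3.74) = 0.0486

CD = 0.0486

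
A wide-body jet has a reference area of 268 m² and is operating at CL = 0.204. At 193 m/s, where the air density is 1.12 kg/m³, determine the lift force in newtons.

L = 1.14×10^6 N

L = ½ρv²S·CL = ½ × 1.12 × 193² × 268 × 0.204 = 1.14×10^6 N ≈ 1140 kN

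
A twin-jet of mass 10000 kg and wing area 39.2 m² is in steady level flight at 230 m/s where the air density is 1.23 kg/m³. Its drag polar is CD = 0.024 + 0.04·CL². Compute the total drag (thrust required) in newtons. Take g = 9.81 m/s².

D = 30900 N

Weight W = mg = 10000 × 9.81 = 98100 N; in level flight L = W.
Dynamic pressure q = 0.5 × 1.23 × 230² = 32530 Pa.
CL = 2W/(ρv²S) = 2×98100/(1.23×230²×39.2) = 0.07692.
CD = 0.024 + 0.04 × 0.07692² = 0.02424.
D = q·S·CD = 32530 × 39.2 × 0.02424 = 30910 N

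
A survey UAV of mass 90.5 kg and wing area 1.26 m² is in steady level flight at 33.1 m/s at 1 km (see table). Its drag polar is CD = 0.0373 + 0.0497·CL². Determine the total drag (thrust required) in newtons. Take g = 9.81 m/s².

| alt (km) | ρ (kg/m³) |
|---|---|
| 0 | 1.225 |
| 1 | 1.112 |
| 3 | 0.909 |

D = 79.7 N

At 1 km, from the table: ρ = 1.112 kg/m³.
In steady level flight, lift balances weight: W = mg = 90.5 × 9.81 = 887.81 N.
Dynamic pressure q = 0.5 × 1.112 × 33.1² = 609.2 Pa.
CL = W/(q·S) = 887.81 / (609.2 × 1.26) = 1.157.
CD = 0.0373 + 0.0497 × 1.157² = 0.1038.
D = q·S·CD = 609.2 × 1.26 × 0.1038 = 79.67 N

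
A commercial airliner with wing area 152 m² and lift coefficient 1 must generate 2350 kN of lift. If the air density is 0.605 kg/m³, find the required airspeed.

L = ½ρv²S·CL ⇒ v = √(2L/(ρ·S·CL))
v = √(2 × 2.35×10^6 / (0.605 × 152 × 1)) = √51110 = 226 m/s

v = 226 m/s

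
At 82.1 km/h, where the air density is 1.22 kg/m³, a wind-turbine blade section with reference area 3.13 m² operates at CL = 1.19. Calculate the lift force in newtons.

L = 1180 N

Convert speed: v = 82.1 km/h ÷ 3.6 = 22.81 m/s.
L = ½ρv²S·CL = ½ × 1.22 × 22.81² × 3.13 × 1.19 = 1180 N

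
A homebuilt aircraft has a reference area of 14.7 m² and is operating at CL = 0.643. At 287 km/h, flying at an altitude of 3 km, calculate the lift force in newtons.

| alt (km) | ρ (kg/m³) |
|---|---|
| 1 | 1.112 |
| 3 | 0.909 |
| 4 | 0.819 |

At 3 km, from the table: ρ = 0.909 kg/m³.
Convert speed: v = 287 km/h ÷ 3.6 = 79.72 m/s.
L = ½ρv²S·CL = ½ × 0.909 × 79.72² × 14.7 × 0.643 = 27300 N ≈ 27.3 kN

L = 27300 N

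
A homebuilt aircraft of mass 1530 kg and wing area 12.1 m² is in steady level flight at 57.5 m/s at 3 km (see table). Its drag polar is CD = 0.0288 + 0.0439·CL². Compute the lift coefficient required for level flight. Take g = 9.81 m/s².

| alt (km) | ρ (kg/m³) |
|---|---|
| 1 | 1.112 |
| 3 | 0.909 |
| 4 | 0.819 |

At 3 km, from the table: ρ = 0.909 kg/m³.
Level flight ⇒ L = W = m·g = 1530 × 9.81 = 15009 N.
q = ½ρv² = ½ × 0.909 × 57.5² = 1503 Pa.
CL = 2W/(ρv²S) = 2×15009/(0.909×57.5²×12.1) = 0.8255.

CL = 0.825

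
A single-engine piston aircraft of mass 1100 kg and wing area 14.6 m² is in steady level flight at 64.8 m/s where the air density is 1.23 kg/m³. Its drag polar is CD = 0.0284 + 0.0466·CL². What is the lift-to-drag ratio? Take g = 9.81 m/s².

L/D = 8.88

In steady level flight, lift balances weight: W = mg = 1100 × 9.81 = 10791 N.
Dynamic pressure q = 0.5 × 1.23 × 64.8² = 2582 Pa.
CL = 2W/(ρv²S) = 2×10791/(1.23×64.8²×14.6) = 0.2862.
CD = 0.0284 + 0.0466 × 0.2862² = 0.03222.
L/D = CL/CD = 0.2862 / 0.03222 = 8.88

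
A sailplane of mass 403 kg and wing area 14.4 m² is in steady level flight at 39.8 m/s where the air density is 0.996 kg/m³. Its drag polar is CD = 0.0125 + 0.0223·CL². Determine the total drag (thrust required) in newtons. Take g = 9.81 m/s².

Level flight ⇒ L = W = m·g = 403 × 9.81 = 3953.4 N.
Dynamic pressure q = 0.5 × 0.996 × 39.8² = 788.9 Pa.
CL = W/(q·S) = 3953.4 / (788.9 × 14.4) = 0.348.
CD = 0.0125 + 0.0223 × 0.348² = 0.0152.
D = q·S·CD = 788.9 × 14.4 × 0.0152 = 172.7 N

D = 173 N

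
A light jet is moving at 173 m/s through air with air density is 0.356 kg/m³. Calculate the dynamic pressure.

q = 5330 Pa

q = ½ρv² = ½ × 0.356 × 173² = 5330 Pa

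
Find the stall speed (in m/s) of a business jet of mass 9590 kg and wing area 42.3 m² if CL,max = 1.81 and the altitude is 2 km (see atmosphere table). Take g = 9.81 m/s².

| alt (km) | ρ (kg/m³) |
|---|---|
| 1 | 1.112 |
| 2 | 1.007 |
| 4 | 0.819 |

V_stall = 49.4 m/s

At 2 km, from the table: ρ = 1.007 kg/m³.
Weight W = mg = 9590 × 9.81 = 94080 N.
From L = ½ρV²S·CL,max = W: V_stall = √(2W/(ρSCL,max)) = √(2·94080/(1.007·42.3·1.81))
V_stall = √2440 = 49.4 m/s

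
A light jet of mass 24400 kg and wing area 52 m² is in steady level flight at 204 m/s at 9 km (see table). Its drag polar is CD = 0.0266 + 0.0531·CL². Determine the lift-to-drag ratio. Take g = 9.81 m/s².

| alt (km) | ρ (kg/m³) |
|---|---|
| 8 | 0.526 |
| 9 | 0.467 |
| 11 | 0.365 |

At 9 km, from the table: ρ = 0.467 kg/m³.
Weight W = mg = 24400 × 9.81 = 2.3936×10^5 N; in level flight L = W.
q = ½ρv² = ½ × 0.467 × 204² = 9717 Pa.
CL = 2W/(ρv²S) = 2×2.3936×10^5/(0.467×204²×52) = 0.4737.
CD = 0.0266 + 0.0531 × 0.4737² = 0.03852.
L/D = CL/CD = 0.4737 / 0.03852 = 12.3

L/D = 12.3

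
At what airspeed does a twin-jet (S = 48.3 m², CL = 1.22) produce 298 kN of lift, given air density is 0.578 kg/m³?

v = 132 m/s

L = ½ρv²S·CL ⇒ v = √(2L/(ρ·S·CL))
v = √(2 × 2.98×10^5 / (0.578 × 48.3 × 1.22)) = √17500 = 132 m/s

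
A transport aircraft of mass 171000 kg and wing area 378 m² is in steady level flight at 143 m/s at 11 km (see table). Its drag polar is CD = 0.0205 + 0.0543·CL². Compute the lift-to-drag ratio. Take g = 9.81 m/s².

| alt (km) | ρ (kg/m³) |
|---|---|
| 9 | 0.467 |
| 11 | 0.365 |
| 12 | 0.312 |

At 11 km, from the table: ρ = 0.365 kg/m³.
In steady level flight, lift balances weight: W = mg = 171000 × 9.81 = 1.6775×10^6 N.
Dynamic pressure q = 0.5 × 0.365 × 143² = 3732 Pa.
CL = W/(q·S) = 1.6775×10^6 / (3732 × 378) = 1.189.
CD = 0.0205 + 0.0543 × 1.189² = 0.09729.
L/D = CL/CD = 1.189 / 0.09729 = 12.2

L/D = 12.2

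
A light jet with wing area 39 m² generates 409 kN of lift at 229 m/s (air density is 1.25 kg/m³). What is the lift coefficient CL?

From L = ½ρv²S·CL, rearranging gives CL = 2L/(ρv²S).
CL = 2 × 4.09×10^5 / (1.25 × 229² × 39) = 0.32

CL = 0.32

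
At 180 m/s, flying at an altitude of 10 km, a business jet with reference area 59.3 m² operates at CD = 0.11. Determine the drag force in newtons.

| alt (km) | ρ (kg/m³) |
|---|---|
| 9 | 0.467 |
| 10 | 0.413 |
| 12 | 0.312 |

At 10 km, from the table: ρ = 0.413 kg/m³.
D = ½ρv²S·CD = ½ × 0.413 × 180² × 59.3 × 0.11 = 43600 N ≈ 43.6 kN

D = 43600 N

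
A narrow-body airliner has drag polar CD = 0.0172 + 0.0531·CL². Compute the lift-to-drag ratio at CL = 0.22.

CD = 0.0172 + 0.0531 × 0.22² = 0.01977
L/D = CL/CD = 0.22 / 0.01977 = 11.1

L/D = 11.1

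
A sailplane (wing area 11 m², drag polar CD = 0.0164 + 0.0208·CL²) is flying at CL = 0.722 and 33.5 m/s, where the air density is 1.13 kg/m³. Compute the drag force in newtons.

D = 190 N

CD = 0.0164 + 0.0208 × 0.722² = 0.02724
D = ½ρv²S·CD = ½ × 1.13 × 33.5² × 11 × 0.02724 = 190 N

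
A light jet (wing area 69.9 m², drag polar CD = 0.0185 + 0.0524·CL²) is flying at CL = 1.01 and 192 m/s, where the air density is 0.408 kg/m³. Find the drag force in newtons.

CD = 0.0185 + 0.0524 × 1.01² = 0.07195
D = ½ρv²S·CD = ½ × 0.408 × 192² × 69.9 × 0.07195 = 37800 N

D = 37800 N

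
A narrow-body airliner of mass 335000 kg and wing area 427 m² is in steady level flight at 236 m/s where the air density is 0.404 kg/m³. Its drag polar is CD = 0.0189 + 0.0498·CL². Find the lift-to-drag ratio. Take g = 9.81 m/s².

In steady level flight, lift balances weight: W = mg = 335000 × 9.81 = 3.2864×10^6 N.
q = ½ρv² = ½ × 0.404 × 236² = 11250 Pa.
CL = W/(q·S) = 3.2864×10^6 / (11250 × 427) = 0.6841.
CD = 0.0189 + 0.0498 × 0.6841² = 0.04221.
L/D = CL/CD = 0.6841 / 0.04221 = 16.2

L/D = 16.2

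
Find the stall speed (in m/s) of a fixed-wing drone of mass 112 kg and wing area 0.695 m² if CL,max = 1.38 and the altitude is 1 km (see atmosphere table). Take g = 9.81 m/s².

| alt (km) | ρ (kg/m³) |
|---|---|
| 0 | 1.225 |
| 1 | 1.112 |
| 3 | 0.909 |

At 1 km, from the table: ρ = 1.112 kg/m³.
At stall, lift equals weight: L = W = m·g = 112 × 9.81 = 1099 N.
V_stall = √(2W/(ρ·S·CL,max)) = √(2 × 1099 / (1.112 × 0.695 × 1.38))
V_stall = √2060 = 45.4 m/s

V_stall = 45.4 m/s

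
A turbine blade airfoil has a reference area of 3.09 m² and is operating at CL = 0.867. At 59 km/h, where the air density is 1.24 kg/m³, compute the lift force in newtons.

L = 446 N

Convert speed: v = 59 km/h ÷ 3.6 = 16.39 m/s.
L = ½ρv²S·CL = ½ × 1.24 × 16.39² × 3.09 × 0.867 = 446 N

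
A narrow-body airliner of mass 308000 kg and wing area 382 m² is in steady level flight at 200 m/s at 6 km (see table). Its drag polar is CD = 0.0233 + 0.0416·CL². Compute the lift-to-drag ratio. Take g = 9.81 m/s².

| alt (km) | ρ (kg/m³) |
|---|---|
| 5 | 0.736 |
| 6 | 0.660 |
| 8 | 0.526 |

L/D = 15.7

At 6 km, from the table: ρ = 0.660 kg/m³.
In steady level flight, lift balances weight: W = mg = 308000 × 9.81 = 3.0215×10^6 N.
Dynamic pressure q = 0.5 × 0.66 × 200² = 13200 Pa.
CL = 2W/(ρv²S) = 2×3.0215×10^6/(0.66×200²×382) = 0.5992.
CD = 0.0233 + 0.0416 × 0.5992² = 0.03824.
L/D = CL/CD = 0.5992 / 0.03824 = 15.7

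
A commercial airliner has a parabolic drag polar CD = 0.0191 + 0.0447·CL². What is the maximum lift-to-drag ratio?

For CD = CD0 + K·CL², (L/D)max occurs at CL* = √(CD0/K) and equals 1/(2√(K·CD0)).
(L/D)max = 1/(2√(0.0447 × 0.0191)) = 1/(2 × 0.02922) = 17.1

(L/D)max = 17.1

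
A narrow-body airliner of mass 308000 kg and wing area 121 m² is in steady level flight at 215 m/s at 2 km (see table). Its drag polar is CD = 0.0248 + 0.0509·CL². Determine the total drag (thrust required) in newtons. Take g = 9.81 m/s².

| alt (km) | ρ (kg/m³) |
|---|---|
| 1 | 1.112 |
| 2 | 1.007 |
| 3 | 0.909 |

At 2 km, from the table: ρ = 1.007 kg/m³.
In steady level flight, lift balances weight: W = mg = 308000 × 9.81 = 3.0215×10^6 N.
q = ½ρv² = ½ × 1.007 × 215² = 23270 Pa.
CL = 2W/(ρv²S) = 2×3.0215×10^6/(1.007×215²×121) = 1.073.
CD = 0.0248 + 0.0509 × 1.073² = 0.08339.
D = q·S·CD = 23270 × 121 × 0.08339 = 2.348×10^5 N

D = 2.35×10^5 N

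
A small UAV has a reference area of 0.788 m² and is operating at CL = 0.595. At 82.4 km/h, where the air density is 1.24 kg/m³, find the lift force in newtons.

L = 152 N

Convert speed: v = 82.4 km/h ÷ 3.6 = 22.89 m/s.
L = ½ρv²S·CL = ½ × 1.24 × 22.89² × 0.788 × 0.595 = 152 N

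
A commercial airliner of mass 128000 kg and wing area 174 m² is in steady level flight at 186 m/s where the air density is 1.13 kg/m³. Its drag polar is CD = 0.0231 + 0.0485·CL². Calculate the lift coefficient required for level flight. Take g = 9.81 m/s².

Weight W = mg = 128000 × 9.81 = 1.2557×10^6 N; in level flight L = W.
Dynamic pressure q = 0.5 × 1.13 × 186² = 19550 Pa.
CL = W/(q·S) = 1.2557×10^6 / (19550 × 174) = 0.3692.

CL = 0.369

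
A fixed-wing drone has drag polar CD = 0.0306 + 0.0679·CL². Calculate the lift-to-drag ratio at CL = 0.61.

L/D = 10.9

CD = 0.0306 + 0.0679 × 0.61² = 0.05587
L/D = CL/CD = 0.61 / 0.05587 = 10.9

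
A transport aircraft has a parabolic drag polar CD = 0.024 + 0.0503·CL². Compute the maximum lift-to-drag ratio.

(L/D)max = 14.4

For CD = CD0 + K·CL², (L/D)max occurs at CL* = √(CD0/K) and equals 1/(2√(K·CD0)).
(L/D)max = 1/(2√(0.0503 × 0.024)) = 1/(2 × 0.03474) = 14.4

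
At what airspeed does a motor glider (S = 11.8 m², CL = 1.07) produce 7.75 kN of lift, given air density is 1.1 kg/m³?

v = 33.4 m/s

L = ½ρv²S·CL ⇒ v = √(2L/(ρ·S·CL))
v = √(2 × 7750 / (1.1 × 11.8 × 1.07)) = √1116 = 33.4 m/s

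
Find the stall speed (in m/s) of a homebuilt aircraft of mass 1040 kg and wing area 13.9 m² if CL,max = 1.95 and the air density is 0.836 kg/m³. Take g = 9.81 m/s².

At stall, lift equals weight: L = W = m·g = 1040 × 9.81 = 10200 N.
V_stall = √(2W/(ρ·S·CL,max)) = √(2 × 10200 / (0.836 × 13.9 × 1.95))
V_stall = √900.5 = 30 m/s

V_stall = 30 m/s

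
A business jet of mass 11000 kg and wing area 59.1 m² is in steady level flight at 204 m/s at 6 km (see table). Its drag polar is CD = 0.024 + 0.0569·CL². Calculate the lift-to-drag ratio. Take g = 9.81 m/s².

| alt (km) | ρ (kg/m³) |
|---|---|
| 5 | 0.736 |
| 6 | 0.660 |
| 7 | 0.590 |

At 6 km, from the table: ρ = 0.660 kg/m³.
In steady level flight, lift balances weight: W = mg = 11000 × 9.81 = 1.0791×10^5 N.
q = ½ρv² = ½ × 0.66 × 204² = 13730 Pa.
Required CL = L/(qS) = 1.0791×10^5/(13730·59.1) = 0.133.
CD = 0.024 + 0.0569 × 0.133² = 0.02501.
L/D = CL/CD = 0.133 / 0.02501 = 5.32

L/D = 5.32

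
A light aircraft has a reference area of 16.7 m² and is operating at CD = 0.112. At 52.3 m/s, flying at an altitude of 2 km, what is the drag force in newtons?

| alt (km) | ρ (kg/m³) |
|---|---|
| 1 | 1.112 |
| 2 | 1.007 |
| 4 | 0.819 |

D = 2580 N

At 2 km, from the table: ρ = 1.007 kg/m³.
Dynamic pressure q = ½ρv² = ½ × 1.007 × 52.3² = 1377 Pa.
D = q·S·CD = 1377 × 16.7 × 0.112 = 2580 N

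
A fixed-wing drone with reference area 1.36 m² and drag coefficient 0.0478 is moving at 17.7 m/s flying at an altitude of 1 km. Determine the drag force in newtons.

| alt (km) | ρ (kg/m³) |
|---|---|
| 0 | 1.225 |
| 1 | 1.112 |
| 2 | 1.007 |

At 1 km, from the table: ρ = 1.112 kg/m³.
Dynamic pressure q = ½ρv² = ½ × 1.112 × 17.7² = 174.2 Pa.
D = q·S·CD = 174.2 × 1.36 × 0.0478 = 11.3 N

D = 11.3 N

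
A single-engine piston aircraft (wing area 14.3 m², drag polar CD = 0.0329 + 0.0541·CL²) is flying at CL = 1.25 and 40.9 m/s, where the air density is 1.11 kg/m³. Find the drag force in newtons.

CD = 0.0329 + 0.0541 × 1.25² = 0.1174
D = ½ρv²S·CD = ½ × 1.11 × 40.9² × 14.3 × 0.1174 = 1560 N

D = 1560 N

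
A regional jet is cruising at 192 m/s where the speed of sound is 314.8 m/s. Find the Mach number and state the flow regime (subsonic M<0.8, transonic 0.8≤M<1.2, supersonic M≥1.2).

M = 0.61 (subsonic)

M = v/a = 192 / 314.8 = 0.61
M = 0.61 → subsonic.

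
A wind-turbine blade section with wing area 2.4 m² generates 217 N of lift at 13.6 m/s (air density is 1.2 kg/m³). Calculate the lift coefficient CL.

CL = 0.815

From L = ½ρv²S·CL, rearranging gives CL = 2L/(ρv²S).
CL = 2 × 217 / (1.2 × 13.6² × 2.4) = 0.815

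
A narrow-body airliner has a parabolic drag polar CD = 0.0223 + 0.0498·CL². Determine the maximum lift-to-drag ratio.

(L/D)max = 15

For CD = CD0 + K·CL², (L/D)max occurs at CL* = √(CD0/K) and equals 1/(2√(K·CD0)).
(L/D)max = 1/(2√(0.0498 × 0.0223)) = 1/(2 × 0.03332) = 15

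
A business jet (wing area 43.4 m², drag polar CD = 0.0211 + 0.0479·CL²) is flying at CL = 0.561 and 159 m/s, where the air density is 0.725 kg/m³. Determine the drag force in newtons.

CD = 0.0211 + 0.0479 × 0.561² = 0.03618
D = ½ρv²S·CD = ½ × 0.725 × 159² × 43.4 × 0.03618 = 14400 N

D = 14400 N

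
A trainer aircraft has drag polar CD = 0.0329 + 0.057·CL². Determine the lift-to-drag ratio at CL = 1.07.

L/D = 10.9

CD = 0.0329 + 0.057 × 1.07² = 0.09816
L/D = CL/CD = 1.07 / 0.09816 = 10.9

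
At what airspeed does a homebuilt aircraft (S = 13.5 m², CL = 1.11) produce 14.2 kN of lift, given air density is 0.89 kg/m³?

v = 46.1 m/s

L = ½ρv²S·CL ⇒ v = √(2L/(ρ·S·CL))
v = √(2 × 14200 / (0.89 × 13.5 × 1.11)) = √2129 = 46.1 m/s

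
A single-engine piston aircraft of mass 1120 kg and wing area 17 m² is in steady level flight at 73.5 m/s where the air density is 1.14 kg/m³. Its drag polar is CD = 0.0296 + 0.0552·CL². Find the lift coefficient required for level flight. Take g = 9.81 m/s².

CL = 0.21

Weight W = mg = 1120 × 9.81 = 10987 N; in level flight L = W.
q = ½ρv² = ½ × 1.14 × 73.5² = 3079 Pa.
CL = W/(q·S) = 10987 / (3079 × 17) = 0.2099.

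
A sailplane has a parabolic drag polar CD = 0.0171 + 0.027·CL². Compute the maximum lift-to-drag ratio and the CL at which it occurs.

(L/D)max = 23.3, at CL = 0.796

For CD = CD0 + K·CL², (L/D)max occurs at CL* = √(CD0/K) and equals 1/(2√(K·CD0)).
(L/D)max = 1/(2√(0.027 × 0.0171)) = 1/(2 × 0.02149) = 23.3
CL* = √(0.0171/0.027) = 0.796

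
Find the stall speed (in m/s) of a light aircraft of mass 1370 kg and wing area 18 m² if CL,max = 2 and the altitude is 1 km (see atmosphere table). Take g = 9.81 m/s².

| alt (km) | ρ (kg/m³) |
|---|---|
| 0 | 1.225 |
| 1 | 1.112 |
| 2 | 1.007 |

V_stall = 25.9 m/s

At 1 km, from the table: ρ = 1.112 kg/m³.
Stall occurs when L = W at CL,max. W = mg = 1370 × 9.81 = 13440 N.
V_stall = √(2W/(ρ·S·CL,max)) = √(2 × 13440 / (1.112 × 18 × 2))
V_stall = √671.4 = 25.9 m/s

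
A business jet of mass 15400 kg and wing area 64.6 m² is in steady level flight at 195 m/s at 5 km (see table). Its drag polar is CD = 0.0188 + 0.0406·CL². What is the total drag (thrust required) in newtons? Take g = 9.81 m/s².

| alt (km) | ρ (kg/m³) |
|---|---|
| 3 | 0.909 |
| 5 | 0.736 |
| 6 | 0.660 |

At 5 km, from the table: ρ = 0.736 kg/m³.
Weight W = mg = 15400 × 9.81 = 1.5107×10^5 N; in level flight L = W.
Dynamic pressure q = 0.5 × 0.736 × 195² = 13990 Pa.
CL = 2W/(ρv²S) = 2×1.5107×10^5/(0.736×195²×64.6) = 0.1671.
CD = 0.0188 + 0.0406 × 0.1671² = 0.01993.
D = q·S·CD = 13990 × 64.6 × 0.01993 = 18020 N

D = 18000 N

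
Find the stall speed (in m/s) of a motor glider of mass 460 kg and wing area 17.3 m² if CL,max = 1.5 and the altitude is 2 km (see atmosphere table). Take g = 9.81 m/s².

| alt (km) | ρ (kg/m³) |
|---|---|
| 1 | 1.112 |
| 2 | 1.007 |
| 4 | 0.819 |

V_stall = 18.6 m/s

At 2 km, from the table: ρ = 1.007 kg/m³.
Stall occurs when L = W at CL,max. W = mg = 460 × 9.81 = 4513 N.
V_stall = √(2W/(ρ·S·CL,max)) = √(2 × 4513 / (1.007 × 17.3 × 1.5))
V_stall = √345.4 = 18.6 m/s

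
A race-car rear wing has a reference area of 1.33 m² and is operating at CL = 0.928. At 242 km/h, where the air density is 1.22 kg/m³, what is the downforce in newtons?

L = 3400 N

Convert speed: v = 242 km/h ÷ 3.6 = 67.22 m/s.
L = ½ρv²S·CL = ½ × 1.22 × 67.22² × 1.33 × 0.928 = 3400 N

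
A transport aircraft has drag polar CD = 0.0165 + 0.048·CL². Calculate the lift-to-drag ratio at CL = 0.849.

L/D = 16.6

CD = 0.0165 + 0.048 × 0.849² = 0.0511
L/D = CL/CD = 0.849 / 0.0511 = 16.6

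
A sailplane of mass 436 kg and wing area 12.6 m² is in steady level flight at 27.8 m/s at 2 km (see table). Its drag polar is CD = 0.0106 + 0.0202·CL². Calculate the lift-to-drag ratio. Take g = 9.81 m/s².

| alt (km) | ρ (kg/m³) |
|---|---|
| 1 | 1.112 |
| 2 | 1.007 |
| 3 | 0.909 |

L/D = 33.6

At 2 km, from the table: ρ = 1.007 kg/m³.
Weight W = mg = 436 × 9.81 = 4277.2 N; in level flight L = W.
Dynamic pressure q = 0.5 × 1.007 × 27.8² = 389.1 Pa.
CL = W/(q·S) = 4277.2 / (389.1 × 12.6) = 0.8724.
CD = 0.0106 + 0.0202 × 0.8724² = 0.02597.
L/D = CL/CD = 0.8724 / 0.02597 = 33.6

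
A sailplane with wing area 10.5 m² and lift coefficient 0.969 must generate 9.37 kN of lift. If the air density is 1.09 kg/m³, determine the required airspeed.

L = ½ρv²S·CL ⇒ v = √(2L/(ρ·S·CL))
v = √(2 × 9370 / (1.09 × 10.5 × 0.969)) = √1690 = 41.1 m/s

v = 41.1 m/s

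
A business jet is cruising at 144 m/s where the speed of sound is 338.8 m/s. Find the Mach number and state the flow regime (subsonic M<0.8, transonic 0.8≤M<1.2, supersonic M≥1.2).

M = v/a = 144 / 338.8 = 0.425
M = 0.425 → subsonic.

M = 0.425 (subsonic)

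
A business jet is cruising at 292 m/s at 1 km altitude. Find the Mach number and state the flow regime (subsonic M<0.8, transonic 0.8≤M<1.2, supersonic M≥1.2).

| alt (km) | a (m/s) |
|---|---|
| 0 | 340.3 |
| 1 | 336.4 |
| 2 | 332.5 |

At 1 km, from the table: a = 336.4 m/s.
M = v/a = 292 / 336.4 = 0.868
M = 0.868 → transonic.

M = 0.868 (transonic)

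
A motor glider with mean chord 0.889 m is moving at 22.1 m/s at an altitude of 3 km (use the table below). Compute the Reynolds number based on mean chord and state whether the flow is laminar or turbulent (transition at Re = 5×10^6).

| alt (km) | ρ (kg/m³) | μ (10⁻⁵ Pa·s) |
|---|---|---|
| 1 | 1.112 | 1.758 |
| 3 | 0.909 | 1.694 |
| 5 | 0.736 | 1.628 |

Re = 1.05×10^6 (laminar)

At 3 km, from the table: ρ = 0.909 kg/m³, μ = 1.694×10⁻⁵ Pa·s.
Re = ρ·v·c/μ = 0.909 × 22.1 × 0.889 / (1.694×10⁻⁵) = 1.05×10^6
Since 1.05×10^6 < 5×10^6, the flow is laminar.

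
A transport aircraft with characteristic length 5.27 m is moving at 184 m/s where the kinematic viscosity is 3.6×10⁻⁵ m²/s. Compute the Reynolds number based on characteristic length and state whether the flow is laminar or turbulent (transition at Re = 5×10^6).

Re = 2.69×10^7 (turbulent)

Re = v·c/ν = 184 × 5.27 / (3.6×10⁻⁵) = 2.69×10^7
Since 2.69×10^7 > 5×10^6, the flow is turbulent.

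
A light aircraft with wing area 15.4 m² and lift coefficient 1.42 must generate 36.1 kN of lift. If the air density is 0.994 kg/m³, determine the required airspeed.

L = ½ρv²S·CL ⇒ v = √(2L/(ρ·S·CL))
v = √(2 × 36100 / (0.994 × 15.4 × 1.42)) = √3322 = 57.6 m/s

v = 57.6 m/s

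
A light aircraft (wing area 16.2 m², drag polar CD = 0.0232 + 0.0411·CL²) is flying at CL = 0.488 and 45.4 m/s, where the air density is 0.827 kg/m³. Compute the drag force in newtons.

D = 455 N

CD = 0.0232 + 0.0411 × 0.488² = 0.03299
D = ½ρv²S·CD = ½ × 0.827 × 45.4² × 16.2 × 0.03299 = 455 N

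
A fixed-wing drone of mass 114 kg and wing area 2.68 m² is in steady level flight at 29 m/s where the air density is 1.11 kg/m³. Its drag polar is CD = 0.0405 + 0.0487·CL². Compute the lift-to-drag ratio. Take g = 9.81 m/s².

In steady level flight, lift balances weight: W = mg = 114 × 9.81 = 1118.3 N.
Dynamic pressure q = 0.5 × 1.11 × 29² = 466.8 Pa.
CL = W/(q·S) = 1118.3 / (466.8 × 2.68) = 0.894.
CD = 0.0405 + 0.0487 × 0.894² = 0.07943.
L/D = CL/CD = 0.894 / 0.07943 = 11.3

L/D = 11.3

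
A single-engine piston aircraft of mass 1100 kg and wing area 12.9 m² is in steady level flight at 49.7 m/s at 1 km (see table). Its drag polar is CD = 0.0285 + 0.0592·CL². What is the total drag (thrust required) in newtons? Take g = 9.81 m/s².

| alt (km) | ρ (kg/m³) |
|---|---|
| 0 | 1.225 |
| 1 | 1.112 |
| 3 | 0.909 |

D = 894 N

At 1 km, from the table: ρ = 1.112 kg/m³.
In steady level flight, lift balances weight: W = mg = 1100 × 9.81 = 10791 N.
q = ½ρv² = ½ × 1.112 × 49.7² = 1373 Pa.
CL = 2W/(ρv²S) = 2×10791/(1.112×49.7²×12.9) = 0.6091.
CD = 0.0285 + 0.0592 × 0.6091² = 0.05046.
D = q·S·CD = 1373 × 12.9 × 0.05046 = 894 N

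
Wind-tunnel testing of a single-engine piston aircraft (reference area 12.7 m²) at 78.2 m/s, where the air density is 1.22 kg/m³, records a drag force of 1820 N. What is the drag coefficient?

From D = ½ρv²S·CD, rearranging gives CD = 2D/(ρv²S).
CD = 2 × 1820 / (1.22 × 78.2² × 12.7) = 0.0384

CD = 0.0384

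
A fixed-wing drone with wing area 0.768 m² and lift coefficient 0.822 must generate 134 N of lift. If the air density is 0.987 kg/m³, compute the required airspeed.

v = 20.7 m/s

L = ½ρv²S·CL ⇒ v = √(2L/(ρ·S·CL))
v = √(2 × 134 / (0.987 × 0.768 × 0.822)) = √430.1 = 20.7 m/s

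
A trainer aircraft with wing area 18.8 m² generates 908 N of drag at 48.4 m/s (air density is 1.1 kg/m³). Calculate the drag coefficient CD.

CD = 0.0375

From D = ½ρv²S·CD, rearranging gives CD = 2D/(ρv²S).
CD = 2 × 908 / (1.1 × 48.4² × 18.8) = 0.0375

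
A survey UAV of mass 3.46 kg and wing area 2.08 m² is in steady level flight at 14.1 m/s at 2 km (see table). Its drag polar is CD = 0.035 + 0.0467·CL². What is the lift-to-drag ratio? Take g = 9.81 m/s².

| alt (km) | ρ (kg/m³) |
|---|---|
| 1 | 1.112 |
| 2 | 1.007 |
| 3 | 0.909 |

L/D = 4.5

At 2 km, from the table: ρ = 1.007 kg/m³.
Level flight ⇒ L = W = m·g = 3.46 × 9.81 = 33.943 N.
q = ½ρv² = ½ × 1.007 × 14.1² = 100.1 Pa.
CL = W/(q·S) = 33.943 / (100.1 × 2.08) = 0.163.
CD = 0.035 + 0.0467 × 0.163² = 0.03624.
L/D = CL/CD = 0.163 / 0.03624 = 4.5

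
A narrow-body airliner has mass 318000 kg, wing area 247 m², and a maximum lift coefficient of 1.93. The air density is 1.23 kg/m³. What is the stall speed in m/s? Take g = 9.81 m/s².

Weight W = mg = 318000 × 9.81 = 3.12×10^6 N.
V_stall = √(2W/(ρ·S·CL,max)) = √(2 × 3.12×10^6 / (1.23 × 247 × 1.93))
V_stall = √10640 = 103 m/s

V_stall = 103 m/s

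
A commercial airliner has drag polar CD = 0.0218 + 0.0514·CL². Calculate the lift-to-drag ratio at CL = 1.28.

L/D = 12.1

CD = 0.0218 + 0.0514 × 1.28² = 0.106
L/D = CL/CD = 1.28 / 0.106 = 12.1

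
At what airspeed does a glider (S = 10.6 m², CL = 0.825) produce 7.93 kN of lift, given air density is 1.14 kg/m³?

L = ½ρv²S·CL ⇒ v = √(2L/(ρ·S·CL))
v = √(2 × 7930 / (1.14 × 10.6 × 0.825)) = √1591 = 39.9 m/s

v = 39.9 m/s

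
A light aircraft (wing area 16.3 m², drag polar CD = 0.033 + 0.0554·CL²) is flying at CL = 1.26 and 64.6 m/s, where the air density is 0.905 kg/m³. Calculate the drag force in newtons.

CD = 0.033 + 0.0554 × 1.26² = 0.121
D = ½ρv²S·CD = ½ × 0.905 × 64.6² × 16.3 × 0.121 = 3720 N

D = 3720 N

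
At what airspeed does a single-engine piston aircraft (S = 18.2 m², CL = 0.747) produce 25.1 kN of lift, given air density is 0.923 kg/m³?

v = 63.2 m/s

L = ½ρv²S·CL ⇒ v = √(2L/(ρ·S·CL))
v = √(2 × 25100 / (0.923 × 18.2 × 0.747)) = √4000 = 63.2 m/s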